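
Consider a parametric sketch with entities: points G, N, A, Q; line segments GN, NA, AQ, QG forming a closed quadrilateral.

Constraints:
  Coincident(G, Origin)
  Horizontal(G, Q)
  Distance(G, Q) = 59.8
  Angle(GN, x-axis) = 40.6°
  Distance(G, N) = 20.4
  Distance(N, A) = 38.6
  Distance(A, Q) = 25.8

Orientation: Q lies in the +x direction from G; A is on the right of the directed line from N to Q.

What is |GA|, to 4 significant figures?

43.29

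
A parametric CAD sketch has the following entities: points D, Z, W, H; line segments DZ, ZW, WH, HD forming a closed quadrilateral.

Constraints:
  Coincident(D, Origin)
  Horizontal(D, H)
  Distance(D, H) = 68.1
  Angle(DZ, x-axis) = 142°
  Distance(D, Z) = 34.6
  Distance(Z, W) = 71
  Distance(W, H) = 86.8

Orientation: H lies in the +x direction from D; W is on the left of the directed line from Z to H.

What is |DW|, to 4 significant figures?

76.14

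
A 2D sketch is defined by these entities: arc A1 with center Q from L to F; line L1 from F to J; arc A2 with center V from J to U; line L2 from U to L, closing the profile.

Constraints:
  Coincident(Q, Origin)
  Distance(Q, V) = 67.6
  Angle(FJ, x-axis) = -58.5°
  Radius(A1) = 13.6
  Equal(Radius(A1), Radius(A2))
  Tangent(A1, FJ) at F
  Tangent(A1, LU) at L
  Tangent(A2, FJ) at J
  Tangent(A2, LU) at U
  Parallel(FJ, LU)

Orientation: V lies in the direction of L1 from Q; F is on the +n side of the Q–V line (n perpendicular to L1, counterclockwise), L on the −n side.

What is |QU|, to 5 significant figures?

68.954

The slot axis is L1's direction at -58.5°, so u = (cos -58.5°, sin -58.5°) = (0.52250, -0.85264) and n = (−sin -58.5°, cos -58.5°) = (0.85264, 0.52250). Q is at the origin and V lies 67.6 along u from Q, so V = 67.6·u = (35.321, -57.638). Tangency of A1 to both parallel lines with radius 13.6 puts F and L at Q ± 13.6·n: F = (11.596, 7.1060), L = (-11.596, -7.1060). Equal radii place J and U the same way about V: J = V + 13.6·n = (46.917, -50.532), U = V − 13.6·n = (23.725, -64.744). Then |QU| = |U − Q| = 68.954.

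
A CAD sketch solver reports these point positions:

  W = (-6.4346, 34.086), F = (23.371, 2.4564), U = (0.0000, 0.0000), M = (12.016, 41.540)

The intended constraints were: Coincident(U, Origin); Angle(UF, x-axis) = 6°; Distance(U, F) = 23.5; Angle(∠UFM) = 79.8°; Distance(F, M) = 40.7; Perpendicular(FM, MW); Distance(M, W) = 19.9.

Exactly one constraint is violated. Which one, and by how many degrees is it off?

Perpendicular(FM, MW) — off by 5.80°.

U = (0.00, 0.00) ✓; UF at 6.000° ✓; |UF| = 23.50 ✓; ∠UFM = 79.80° ✓; |FM| = 40.70 ✓; ∠(FM, MW) = 95.80° ✗; |MW| = 19.90 ✓.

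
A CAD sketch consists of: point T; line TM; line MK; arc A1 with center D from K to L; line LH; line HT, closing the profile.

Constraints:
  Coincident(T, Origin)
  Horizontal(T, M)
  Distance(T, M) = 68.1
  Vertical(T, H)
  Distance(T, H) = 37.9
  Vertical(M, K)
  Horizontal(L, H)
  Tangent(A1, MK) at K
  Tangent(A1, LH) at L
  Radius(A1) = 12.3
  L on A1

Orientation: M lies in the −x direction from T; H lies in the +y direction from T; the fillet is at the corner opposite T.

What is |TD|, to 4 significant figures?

61.39

T is at the origin; TM is horizontal with |TM| = 68.1 and M on the −x side, so M = (-68.10, 0.000). TH is vertical with |TH| = 37.9 and H on the +y side, so H = (0.000, 37.90). The virtual corner opposite T is at (-68.10, 37.90). A1 meets MK tangentially, so DK is at right angles to MK and the tangent condition forces DL to be normal to LH, with radius 12.3, so the center D sits 12.3 in from both sides at D = (-55.80, 25.60). Then |TD| = |D − T| = 61.39.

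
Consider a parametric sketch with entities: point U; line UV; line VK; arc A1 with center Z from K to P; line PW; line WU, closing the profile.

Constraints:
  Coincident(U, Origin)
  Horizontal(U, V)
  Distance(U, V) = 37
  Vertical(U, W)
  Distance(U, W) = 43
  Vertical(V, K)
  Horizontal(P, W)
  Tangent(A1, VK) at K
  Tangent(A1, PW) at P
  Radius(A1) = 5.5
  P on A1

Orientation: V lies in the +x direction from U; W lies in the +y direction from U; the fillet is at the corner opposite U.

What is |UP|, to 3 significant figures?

53.3

U is at the origin; U and V share the same y with |UV| = 37.0 and V on the +x side, so V = (37.0, 0.00). U and W share the same x with |UW| = 43.0 and W on the +y side, so W = (0.00, 43.0). The virtual corner opposite U is at (37.0, 43.0). The tangent condition forces ZK to be normal to VK and A1 meets PW tangentially, so ZP is at right angles to PW, with radius 5.5, so the center Z sits 5.5 in from both sides at Z = (31.5, 37.5). That places the tangent points at K = (37.0, 37.5) on VK and P = (31.5, 43.0) on PW. Then |UP| = |P − U| = 53.3.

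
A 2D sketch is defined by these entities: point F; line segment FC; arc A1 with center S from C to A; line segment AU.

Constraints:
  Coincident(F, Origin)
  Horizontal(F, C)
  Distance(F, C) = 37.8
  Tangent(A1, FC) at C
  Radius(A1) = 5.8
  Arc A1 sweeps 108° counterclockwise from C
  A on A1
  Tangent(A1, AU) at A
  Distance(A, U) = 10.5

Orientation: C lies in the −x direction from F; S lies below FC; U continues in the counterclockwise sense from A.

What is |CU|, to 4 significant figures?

17.72

F is at the origin; FC is horizontal with |FC| = 37.8 and C on the −x side, so C = (-37.80, 0.000). A1 meets FC tangentially, so SC is at right angles to FC, so S = C + (0, -5.8) = (-37.80, -5.800). On A1, C sits at bearing 90° from S; a 108° counterclockwise sweep puts A at bearing 198°, so A = S + 5.8·(cos 198°, sin 198°) = (-43.32, -7.592). A1 meets AU tangentially, so SA is at right angles to AU, so AU runs along (−sin 198°, cos 198°); with |AU| = 10.5, U = (-40.07, -17.58). Then |CU| = |U − C| = 17.72.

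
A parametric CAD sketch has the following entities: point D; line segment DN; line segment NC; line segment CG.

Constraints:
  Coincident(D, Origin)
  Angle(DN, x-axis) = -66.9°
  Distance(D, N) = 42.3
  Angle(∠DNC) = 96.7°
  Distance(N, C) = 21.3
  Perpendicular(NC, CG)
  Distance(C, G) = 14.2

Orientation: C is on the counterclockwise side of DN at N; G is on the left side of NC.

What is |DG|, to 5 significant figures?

38.233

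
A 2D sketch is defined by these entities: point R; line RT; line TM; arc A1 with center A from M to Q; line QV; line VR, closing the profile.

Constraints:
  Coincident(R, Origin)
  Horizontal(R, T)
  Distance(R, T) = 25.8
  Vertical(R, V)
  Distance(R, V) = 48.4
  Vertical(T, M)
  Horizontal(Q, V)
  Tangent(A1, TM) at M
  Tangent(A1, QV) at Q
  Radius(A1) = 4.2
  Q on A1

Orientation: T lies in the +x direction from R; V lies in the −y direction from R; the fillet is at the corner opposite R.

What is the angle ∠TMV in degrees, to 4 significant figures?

99.25°

The virtual corner opposite R is at (25.80, -48.40). Since A1 is tangent to TM there, AM ⟂ TM and A1 meets QV tangentially, so AQ is at right angles to QV, with radius 4.2, so the center A sits 4.2 in from both sides at A = (21.60, -44.20). That places the tangent points at M = (25.80, -44.20) on TM and Q = (21.60, -48.40) on QV. Then cos ∠TMV = MT·MV / (|MT||MV|), giving 99.25°.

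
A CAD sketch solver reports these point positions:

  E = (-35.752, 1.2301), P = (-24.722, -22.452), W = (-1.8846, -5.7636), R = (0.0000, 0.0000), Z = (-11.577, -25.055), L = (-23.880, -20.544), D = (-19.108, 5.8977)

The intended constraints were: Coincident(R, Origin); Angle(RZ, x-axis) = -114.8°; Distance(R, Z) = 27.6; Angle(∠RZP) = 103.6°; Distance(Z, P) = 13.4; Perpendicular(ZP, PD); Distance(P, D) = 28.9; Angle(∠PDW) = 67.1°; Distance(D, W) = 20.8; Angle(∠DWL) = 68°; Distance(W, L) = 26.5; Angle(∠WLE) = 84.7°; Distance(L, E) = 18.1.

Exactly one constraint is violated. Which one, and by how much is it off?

Distance(L, E) = 18.1 — off by 6.70.

R = (0.00, 0.00) ✓; RZ at -114.8° ✓; |RZ| = 27.60 ✓; ∠RZP = 103.6° ✓; |ZP| = 13.40 ✓; ∠(ZP, PD) = 90.00° ✓; |PD| = 28.90 ✓; ∠PDW = 67.10° ✓; |DW| = 20.80 ✓; ∠DWL = 68.00° ✓; |WL| = 26.50 ✓; ∠WLE = 84.70° ✓; |LE| = 24.80 ✗.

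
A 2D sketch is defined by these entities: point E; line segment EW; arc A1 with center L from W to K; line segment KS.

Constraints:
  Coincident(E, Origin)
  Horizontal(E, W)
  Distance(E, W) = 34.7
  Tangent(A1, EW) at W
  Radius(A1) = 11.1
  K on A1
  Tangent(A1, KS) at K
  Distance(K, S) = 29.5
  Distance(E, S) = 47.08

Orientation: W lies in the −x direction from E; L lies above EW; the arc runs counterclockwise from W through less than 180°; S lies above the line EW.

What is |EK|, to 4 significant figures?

26.10

Checks: |LK| = 11.10 ✓; ∠(LK, KS) = 90.00° ✓; |KS| = 29.50 ✓; |ES| = 47.08 ✓.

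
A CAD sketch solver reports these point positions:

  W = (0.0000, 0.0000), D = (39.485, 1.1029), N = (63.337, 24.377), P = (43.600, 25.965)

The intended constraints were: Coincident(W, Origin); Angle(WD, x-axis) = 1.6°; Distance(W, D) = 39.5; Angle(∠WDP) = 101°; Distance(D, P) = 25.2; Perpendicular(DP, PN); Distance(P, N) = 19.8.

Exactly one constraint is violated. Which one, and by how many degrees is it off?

Perpendicular(DP, PN) — off by 4.80°.

W = (0.00, 0.00) ✓; WD at 1.600° ✓; |WD| = 39.50 ✓; ∠WDP = 101.0° ✓; |DP| = 25.20 ✓; ∠(DP, PN) = 85.20° ✗; |PN| = 19.80 ✓.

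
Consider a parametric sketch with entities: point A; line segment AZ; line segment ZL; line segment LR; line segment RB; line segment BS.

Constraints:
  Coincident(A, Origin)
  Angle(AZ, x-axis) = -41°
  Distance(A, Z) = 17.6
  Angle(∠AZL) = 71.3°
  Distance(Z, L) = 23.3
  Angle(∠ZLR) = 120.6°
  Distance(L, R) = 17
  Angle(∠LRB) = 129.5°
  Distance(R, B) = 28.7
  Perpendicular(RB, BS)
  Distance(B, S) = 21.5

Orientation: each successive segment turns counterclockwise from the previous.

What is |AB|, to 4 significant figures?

29.93

A is at the origin; AZ runs at -41.0° with length 17.6, so Z = (13.28, -11.55). ∠AZL = 71.3° gives ZL at 67.70° from the x-axis; with |ZL| = 23.3, L = (22.12, 10.01). ∠ZLR = 120.6° gives LR at 127.1° from the x-axis; with |LR| = 17.0, R = (11.87, 23.57). ∠LRB = 129.5° gives RB at 177.6° from the x-axis; with |RB| = 28.7, B = (-16.81, 24.77). Then |AB| = |B − A| = 29.93.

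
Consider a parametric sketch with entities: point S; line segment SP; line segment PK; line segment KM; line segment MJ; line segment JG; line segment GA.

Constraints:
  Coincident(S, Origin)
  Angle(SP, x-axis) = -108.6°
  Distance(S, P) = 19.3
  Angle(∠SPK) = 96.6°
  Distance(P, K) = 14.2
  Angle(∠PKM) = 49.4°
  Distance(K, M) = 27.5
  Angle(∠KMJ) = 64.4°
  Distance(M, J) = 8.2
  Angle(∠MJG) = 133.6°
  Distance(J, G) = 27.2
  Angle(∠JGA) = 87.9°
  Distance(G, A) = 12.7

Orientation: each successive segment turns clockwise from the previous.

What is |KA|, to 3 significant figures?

6.47

S is at the origin; SP runs at -108.6° with length 19.3, so P = (-6.16, -18.3). ∠SPK = 96.6° gives PK at 168° from the x-axis; with |PK| = 14.2, K = (-20.0, -15.3). ∠PKM = 49.4° gives KM at 37.4° from the x-axis; with |KM| = 27.5, M = (1.80, 1.36). ∠KMJ = 64.4° gives MJ at -78.2° from the x-axis; with |MJ| = 8.2, J = (3.48, -6.66). ∠MJG = 133.6° gives JG at -125° from the x-axis; with |JG| = 27.2, G = (-12.0, -29.1). ∠JGA = 87.9° gives GA at 143° from the x-axis; with |GA| = 12.7, A = (-22.2, -21.5). Then |KA| = |A − K| = 6.47.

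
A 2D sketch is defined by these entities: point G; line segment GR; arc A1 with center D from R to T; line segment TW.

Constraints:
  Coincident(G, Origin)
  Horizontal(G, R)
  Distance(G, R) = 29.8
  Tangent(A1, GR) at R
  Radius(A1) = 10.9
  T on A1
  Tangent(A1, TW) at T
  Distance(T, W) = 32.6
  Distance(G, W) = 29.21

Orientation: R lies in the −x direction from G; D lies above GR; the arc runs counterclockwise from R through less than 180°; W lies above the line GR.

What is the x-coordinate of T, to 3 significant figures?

-21.4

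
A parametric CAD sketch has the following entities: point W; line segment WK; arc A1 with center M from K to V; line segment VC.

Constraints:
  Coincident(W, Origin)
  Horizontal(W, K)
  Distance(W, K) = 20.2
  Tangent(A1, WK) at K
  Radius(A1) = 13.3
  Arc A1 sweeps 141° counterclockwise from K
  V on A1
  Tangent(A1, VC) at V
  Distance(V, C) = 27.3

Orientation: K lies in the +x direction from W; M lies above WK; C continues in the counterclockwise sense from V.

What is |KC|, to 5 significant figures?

42.790

On A1, K sits at bearing -90° from M; a 141° counterclockwise sweep puts V at bearing 51°, so V = M + 13.3·(cos 51°, sin 51°) = (28.570, 23.636). The tangent condition forces MV to be normal to VC, so VC runs along (−sin 51°, cos 51°); with |VC| = 27.3, C = (7.3539, 40.816). Then |KC| = |C − K| = 42.790.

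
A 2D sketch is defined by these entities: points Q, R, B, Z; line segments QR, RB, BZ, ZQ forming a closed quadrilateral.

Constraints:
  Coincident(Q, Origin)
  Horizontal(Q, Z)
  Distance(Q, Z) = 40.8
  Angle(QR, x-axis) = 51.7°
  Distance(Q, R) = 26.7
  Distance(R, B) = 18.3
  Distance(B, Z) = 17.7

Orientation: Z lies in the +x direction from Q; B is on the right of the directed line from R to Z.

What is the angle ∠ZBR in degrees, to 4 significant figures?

125.8°

Checks: |RB| = 18.30 ✓; |BZ| = 17.70 ✓.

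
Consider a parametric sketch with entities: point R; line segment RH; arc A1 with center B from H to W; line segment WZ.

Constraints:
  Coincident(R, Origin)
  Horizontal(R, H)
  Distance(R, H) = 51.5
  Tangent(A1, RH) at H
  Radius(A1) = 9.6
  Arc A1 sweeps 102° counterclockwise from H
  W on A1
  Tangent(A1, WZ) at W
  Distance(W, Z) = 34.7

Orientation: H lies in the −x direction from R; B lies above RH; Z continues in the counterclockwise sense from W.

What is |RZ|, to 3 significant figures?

67.1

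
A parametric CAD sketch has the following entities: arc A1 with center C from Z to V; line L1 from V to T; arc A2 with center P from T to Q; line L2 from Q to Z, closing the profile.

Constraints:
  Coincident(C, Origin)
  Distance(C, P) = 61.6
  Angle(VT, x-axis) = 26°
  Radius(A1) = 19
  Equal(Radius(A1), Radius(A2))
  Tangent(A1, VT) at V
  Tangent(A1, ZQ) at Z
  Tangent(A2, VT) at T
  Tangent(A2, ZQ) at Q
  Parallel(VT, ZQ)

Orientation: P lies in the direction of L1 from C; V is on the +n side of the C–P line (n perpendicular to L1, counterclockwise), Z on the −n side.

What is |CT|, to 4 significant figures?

64.46

The slot axis is L1's direction at 26.0°, so u = (cos 26.0°, sin 26.0°) = (0.8988, 0.4384) and n = (−sin 26.0°, cos 26.0°) = (-0.4384, 0.8988). C is at the origin and P lies 61.6 along u from C, so P = 61.6·u = (55.37, 27.00). Tangency of A1 to both parallel lines with radius 19.0 puts V and Z at C ± 19.0·n: V = (-8.329, 17.08), Z = (8.329, -17.08). Equal radii place T and Q the same way about P: T = P + 19.0·n = (47.04, 44.08), Q = P − 19.0·n = (63.69, 9.927). Then |CT| = |T − C| = 64.46.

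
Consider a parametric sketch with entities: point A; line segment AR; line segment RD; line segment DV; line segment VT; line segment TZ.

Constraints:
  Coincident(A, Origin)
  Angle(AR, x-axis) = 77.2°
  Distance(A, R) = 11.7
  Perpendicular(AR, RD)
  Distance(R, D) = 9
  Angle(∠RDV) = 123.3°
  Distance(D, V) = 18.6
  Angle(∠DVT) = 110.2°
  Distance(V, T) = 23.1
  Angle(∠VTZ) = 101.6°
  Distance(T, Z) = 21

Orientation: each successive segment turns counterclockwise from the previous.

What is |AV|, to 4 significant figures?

19.59

The perpendicularity gives RD at right angles to AR, so RD runs at 167.2°; with |RD| = 9.0, D = (-6.184, 13.40). ∠RDV = 123.3° gives DV at -136.1° from the x-axis; with |DV| = 18.6, V = (-19.59, 0.5059). Then |AV| = |V − A| = 19.59.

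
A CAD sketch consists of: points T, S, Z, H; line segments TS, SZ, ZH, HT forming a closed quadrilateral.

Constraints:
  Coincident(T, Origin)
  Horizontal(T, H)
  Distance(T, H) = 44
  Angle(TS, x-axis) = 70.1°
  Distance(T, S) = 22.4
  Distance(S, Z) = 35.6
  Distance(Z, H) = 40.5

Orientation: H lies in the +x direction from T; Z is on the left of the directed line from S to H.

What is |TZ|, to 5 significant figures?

55.019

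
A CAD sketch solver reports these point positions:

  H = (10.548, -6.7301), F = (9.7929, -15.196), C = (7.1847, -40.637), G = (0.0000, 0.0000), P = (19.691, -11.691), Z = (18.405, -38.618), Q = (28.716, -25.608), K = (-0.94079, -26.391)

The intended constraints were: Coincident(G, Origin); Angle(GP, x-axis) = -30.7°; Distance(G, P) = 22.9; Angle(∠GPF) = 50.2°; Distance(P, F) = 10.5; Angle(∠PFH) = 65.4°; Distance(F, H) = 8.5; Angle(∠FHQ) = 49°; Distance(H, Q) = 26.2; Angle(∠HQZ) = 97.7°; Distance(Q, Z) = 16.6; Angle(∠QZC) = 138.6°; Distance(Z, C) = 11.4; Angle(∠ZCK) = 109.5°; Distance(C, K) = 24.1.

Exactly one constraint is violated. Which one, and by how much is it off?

Distance(C, K) = 24.1 — off by 7.70.

G = (0.00, 0.00) ✓; GP at -30.70° ✓; |GP| = 22.90 ✓; ∠GPF = 50.20° ✓; |PF| = 10.50 ✓; ∠PFH = 65.40° ✓; |FH| = 8.500 ✓; ∠FHQ = 49.00° ✓; |HQ| = 26.20 ✓; ∠HQZ = 97.70° ✓; |QZ| = 16.60 ✓; ∠QZC = 138.6° ✓; |ZC| = 11.40 ✓; ∠ZCK = 109.5° ✓; |CK| = 16.40 ✗.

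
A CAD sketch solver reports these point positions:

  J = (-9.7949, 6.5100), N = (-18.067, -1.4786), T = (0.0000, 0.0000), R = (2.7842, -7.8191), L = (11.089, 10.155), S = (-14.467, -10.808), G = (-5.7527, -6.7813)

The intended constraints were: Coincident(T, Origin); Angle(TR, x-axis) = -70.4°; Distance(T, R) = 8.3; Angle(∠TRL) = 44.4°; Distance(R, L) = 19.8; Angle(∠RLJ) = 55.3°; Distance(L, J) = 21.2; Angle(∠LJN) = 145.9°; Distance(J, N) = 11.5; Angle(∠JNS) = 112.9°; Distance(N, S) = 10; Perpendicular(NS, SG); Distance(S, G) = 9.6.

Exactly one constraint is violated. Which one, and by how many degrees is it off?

Perpendicular(NS, SG) — off by 3.70°.

T = (0.00, 0.00) ✓; TR at -70.40° ✓; |TR| = 8.300 ✓; ∠TRL = 44.40° ✓; |RL| = 19.80 ✓; ∠RLJ = 55.30° ✓; |LJ| = 21.20 ✓; ∠LJN = 145.9° ✓; |JN| = 11.50 ✓; ∠JNS = 112.9° ✓; |NS| = 10.00 ✓; ∠(NS, SG) = 93.70° ✗; |SG| = 9.600 ✓.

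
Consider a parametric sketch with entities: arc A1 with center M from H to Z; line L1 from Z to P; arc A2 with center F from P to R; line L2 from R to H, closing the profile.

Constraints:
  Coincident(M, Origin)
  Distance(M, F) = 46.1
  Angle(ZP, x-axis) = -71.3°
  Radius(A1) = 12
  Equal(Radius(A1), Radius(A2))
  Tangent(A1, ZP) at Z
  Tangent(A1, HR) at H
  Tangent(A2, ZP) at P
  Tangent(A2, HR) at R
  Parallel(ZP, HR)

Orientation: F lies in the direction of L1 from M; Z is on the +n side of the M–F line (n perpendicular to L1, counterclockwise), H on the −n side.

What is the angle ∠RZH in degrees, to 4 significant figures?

62.50°

The slot axis is L1's direction at -71.3°, so u = (cos -71.3°, sin -71.3°) = (0.3206, -0.9472) and n = (−sin -71.3°, cos -71.3°) = (0.9472, 0.3206). M is at the origin and F lies 46.1 along u from M, so F = 46.1·u = (14.78, -43.67). Tangency of A1 to both parallel lines with radius 12.0 puts Z and H at M ± 12.0·n: Z = (11.37, 3.847), H = (-11.37, -3.847). Equal radii place P and R the same way about F: P = F + 12.0·n = (26.15, -39.82), R = F − 12.0·n = (3.414, -47.51). Then cos ∠RZH = ZR·ZH / (|ZR||ZH|), giving 62.50°.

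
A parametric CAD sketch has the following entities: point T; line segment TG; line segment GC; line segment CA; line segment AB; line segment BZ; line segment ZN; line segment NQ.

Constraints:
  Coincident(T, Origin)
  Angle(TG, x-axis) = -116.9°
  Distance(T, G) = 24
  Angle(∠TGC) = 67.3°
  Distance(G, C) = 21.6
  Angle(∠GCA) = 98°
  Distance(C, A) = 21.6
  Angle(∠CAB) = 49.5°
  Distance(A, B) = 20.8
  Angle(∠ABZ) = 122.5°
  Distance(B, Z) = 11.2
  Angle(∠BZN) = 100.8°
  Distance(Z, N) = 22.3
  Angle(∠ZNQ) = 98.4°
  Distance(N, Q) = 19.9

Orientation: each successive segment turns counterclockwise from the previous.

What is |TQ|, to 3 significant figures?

27.6

T is at the origin; TG runs at -116.9° with length 24.0, so G = (-10.9, -21.4). ∠TGC = 67.3° gives GC at -4.20° from the x-axis; with |GC| = 21.6, C = (10.7, -23.0). ∠GCA = 98.0° gives CA at 77.8° from the x-axis; with |CA| = 21.6, A = (15.2, -1.87). ∠CAB = 49.5° gives AB at -152° from the x-axis; with |AB| = 20.8, B = (-3.07, -11.7). ∠ABZ = 122.5° gives BZ at -94.2° from the x-axis; with |BZ| = 11.2, Z = (-3.89, -22.9). ∠BZN = 100.8° gives ZN at -15.0° from the x-axis; with |ZN| = 22.3, N = (17.7, -28.7). ∠ZNQ = 98.4° gives NQ at 66.6° from the x-axis; with |NQ| = 19.9, Q = (25.6, -10.4). Then |TQ| = |Q − T| = 27.6.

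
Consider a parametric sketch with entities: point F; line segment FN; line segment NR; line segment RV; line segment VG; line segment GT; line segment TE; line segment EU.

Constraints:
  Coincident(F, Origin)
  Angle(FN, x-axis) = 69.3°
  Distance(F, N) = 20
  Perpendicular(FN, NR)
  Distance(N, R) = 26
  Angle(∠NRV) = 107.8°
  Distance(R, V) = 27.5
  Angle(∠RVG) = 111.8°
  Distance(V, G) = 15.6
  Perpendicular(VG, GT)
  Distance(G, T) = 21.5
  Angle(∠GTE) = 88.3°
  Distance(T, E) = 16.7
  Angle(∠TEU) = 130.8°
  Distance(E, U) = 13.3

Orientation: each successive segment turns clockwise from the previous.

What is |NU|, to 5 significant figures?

36.878

F is at the origin; FN runs at 69.3° with length 20.0, so N = (7.0695, 18.709). The perpendicularity gives NR at right angles to FN, so NR runs at -20.700°; with |NR| = 26.0, R = (31.391, 9.5185). ∠NRV = 107.8° gives RV at -92.900° from the x-axis; with |RV| = 27.5, V = (30.000, -17.946). ∠RVG = 111.8° gives VG at -161.10° from the x-axis; with |VG| = 15.6, G = (15.241, -22.999). VG is perpendicular to GT, so GT runs at 108.90°; with |GT| = 21.5, T = (8.2766, -2.6585). ∠GTE = 88.3° gives TE at 17.200° from the x-axis; with |TE| = 16.7, E = (24.230, 2.2798). ∠TEU = 130.8° gives EU at -32.000° from the x-axis; with |EU| = 13.3, U = (35.509, -4.7681). Then |NU| = |U − N| = 36.878.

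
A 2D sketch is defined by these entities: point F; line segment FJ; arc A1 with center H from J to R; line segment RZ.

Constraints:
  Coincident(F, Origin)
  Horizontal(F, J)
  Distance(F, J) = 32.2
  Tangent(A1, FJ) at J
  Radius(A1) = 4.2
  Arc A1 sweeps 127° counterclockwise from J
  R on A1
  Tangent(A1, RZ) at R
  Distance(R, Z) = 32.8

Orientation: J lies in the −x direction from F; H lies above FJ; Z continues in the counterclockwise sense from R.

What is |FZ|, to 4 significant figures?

58.69

F is at the origin; F and J share the same y with |FJ| = 32.2 and J on the −x side, so J = (-32.20, 0.000). The tangent condition forces HJ to be normal to FJ, so H = J + (0, 4.2) = (-32.20, 4.200). On A1, J sits at bearing -90° from H; a 127° counterclockwise sweep puts R at bearing 37°, so R = H + 4.2·(cos 37°, sin 37°) = (-28.85, 6.728). Since A1 is tangent to RZ there, HR ⟂ RZ, so RZ runs along (−sin 37°, cos 37°); with |RZ| = 32.8, Z = (-48.59, 32.92). Then |FZ| = |Z − F| = 58.69.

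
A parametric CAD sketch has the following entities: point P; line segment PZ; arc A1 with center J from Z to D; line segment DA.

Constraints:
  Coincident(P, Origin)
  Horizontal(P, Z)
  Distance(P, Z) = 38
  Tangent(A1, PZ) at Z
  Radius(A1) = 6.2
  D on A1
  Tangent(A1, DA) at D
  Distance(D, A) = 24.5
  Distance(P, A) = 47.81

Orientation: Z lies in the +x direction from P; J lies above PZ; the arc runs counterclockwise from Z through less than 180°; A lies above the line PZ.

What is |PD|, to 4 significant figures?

44.63

Checks: |PZ| = 38.00 ✓; ∠(JZ, ZP) = 90.00° ✓; |JZ| = 6.200 ✓; |JD| = 6.200 ✓; ∠(JD, DA) = 90.00° ✓; |DA| = 24.50 ✓; |PA| = 47.81 ✓.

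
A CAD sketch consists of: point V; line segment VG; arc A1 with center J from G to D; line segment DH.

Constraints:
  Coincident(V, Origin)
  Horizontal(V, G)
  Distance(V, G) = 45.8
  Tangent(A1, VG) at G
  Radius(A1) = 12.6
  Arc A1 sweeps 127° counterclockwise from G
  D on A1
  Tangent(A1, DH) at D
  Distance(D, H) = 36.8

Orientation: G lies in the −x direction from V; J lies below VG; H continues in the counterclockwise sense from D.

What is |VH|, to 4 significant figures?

59.95

V is at the origin; V and G share the same y with |VG| = 45.8 and G on the −x side, so G = (-45.80, 0.000). Tangency of A1 to VG means the radius JG is perpendicular to VG, so J = G + (0, -12.6) = (-45.80, -12.60). On A1, G sits at bearing 90° from J; a 127° counterclockwise sweep puts D at bearing 217°, so D = J + 12.6·(cos 217°, sin 217°) = (-55.86, -20.18). A1 meets DH tangentially, so JD is at right angles to DH, so DH runs along (−sin 217°, cos 217°); with |DH| = 36.8, H = (-33.72, -49.57). Then |VH| = |H − V| = 59.95.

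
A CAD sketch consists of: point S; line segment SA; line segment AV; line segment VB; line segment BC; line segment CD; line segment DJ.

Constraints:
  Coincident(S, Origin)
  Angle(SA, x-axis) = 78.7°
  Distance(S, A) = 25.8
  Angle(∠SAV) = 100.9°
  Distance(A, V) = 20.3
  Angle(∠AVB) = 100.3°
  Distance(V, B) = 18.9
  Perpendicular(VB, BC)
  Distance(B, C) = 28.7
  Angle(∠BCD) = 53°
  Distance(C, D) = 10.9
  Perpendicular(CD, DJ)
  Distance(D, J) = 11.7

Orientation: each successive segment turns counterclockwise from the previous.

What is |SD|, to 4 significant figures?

12.49

S is at the origin; SA runs at 78.7° with length 25.8, so A = (5.055, 25.30). ∠SAV = 100.9° gives AV at 157.8° from the x-axis; with |AV| = 20.3, V = (-13.74, 32.97). ∠AVB = 100.3° gives VB at -122.5° from the x-axis; with |VB| = 18.9, B = (-23.89, 17.03). VB ⟂ BC, so BC runs at -32.50°; with |BC| = 28.7, C = (0.3106, 1.609). ∠BCD = 53.0° gives CD at 94.50° from the x-axis; with |CD| = 10.9, D = (-0.5446, 12.48). Then |SD| = |D − S| = 12.49.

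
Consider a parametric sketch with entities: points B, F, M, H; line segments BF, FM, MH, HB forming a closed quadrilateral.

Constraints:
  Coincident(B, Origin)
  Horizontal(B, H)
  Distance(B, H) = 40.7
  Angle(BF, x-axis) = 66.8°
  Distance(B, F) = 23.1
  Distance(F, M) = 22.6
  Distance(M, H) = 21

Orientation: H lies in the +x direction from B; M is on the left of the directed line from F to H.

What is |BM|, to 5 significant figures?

36.813

B is at the origin; B and H share the same y with |BH| = 40.7 and H in +x, so H = (40.7, 0). BF runs at 66.8° with |BF| = 23.1, so F = (9.1001, 21.232). M is determined by |FM| = 22.6 and |MH| = 21.0 together: it lies at the intersection of circle(F, 22.6) and circle(H, 21.0). With |FH| = 38.070, the foot of the radical line on FH is 19.951 from F and the perpendicular offset is √(22.6² − 19.951²) = 10.616. Taking the left-of-FH solution: M = (31.581, 18.917).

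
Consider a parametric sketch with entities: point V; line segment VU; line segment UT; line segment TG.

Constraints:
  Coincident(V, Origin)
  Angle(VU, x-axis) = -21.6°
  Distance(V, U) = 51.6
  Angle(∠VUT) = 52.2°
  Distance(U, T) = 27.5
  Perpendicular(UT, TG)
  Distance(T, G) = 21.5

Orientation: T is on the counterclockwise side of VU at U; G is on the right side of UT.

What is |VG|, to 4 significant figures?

62.41

V is at the origin; VU runs at -21.6° with length 51.6, so U = 51.6·(cos -21.6°, sin -21.6°) = (47.98, -19.00). ∠VUT = 52.2°, so UT runs at -21.6° + (180° − 52.2°) = 106.2° from the x-axis; with |UT| = 27.5, T = U + 27.5·(cos 106.2°, sin 106.2°) = (40.30, 7.413). The perpendicularity gives TG at right angles to UT; with |TG| = 21.5 on the right of UT, G = T + 21.5·(0.9603, 0.2790) = (60.95, 13.41). Then |VG| = |G − V| = 62.41.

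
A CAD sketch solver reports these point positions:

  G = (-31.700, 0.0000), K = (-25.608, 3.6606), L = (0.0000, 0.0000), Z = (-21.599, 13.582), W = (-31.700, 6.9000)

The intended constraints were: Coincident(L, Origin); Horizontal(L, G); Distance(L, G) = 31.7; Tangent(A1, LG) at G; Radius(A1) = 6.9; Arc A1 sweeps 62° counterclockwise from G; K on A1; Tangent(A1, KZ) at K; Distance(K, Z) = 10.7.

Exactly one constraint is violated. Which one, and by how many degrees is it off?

Tangent(A1, KZ) at K — off by 6.00°.

L = (0.00, 0.00) ✓; L.y = 0.00, G.y = 0.00 ✓; |LG| = 31.70 ✓; ∠(WG, GL) = 90.00° ✓; |WG| = 6.900 ✓; bearing(W→K) − bearing(W→G) = 62.00° ✓; |WK| = 6.900 ✓; ∠(WK, KZ) = 84.00° ✗; |KZ| = 10.70 ✓.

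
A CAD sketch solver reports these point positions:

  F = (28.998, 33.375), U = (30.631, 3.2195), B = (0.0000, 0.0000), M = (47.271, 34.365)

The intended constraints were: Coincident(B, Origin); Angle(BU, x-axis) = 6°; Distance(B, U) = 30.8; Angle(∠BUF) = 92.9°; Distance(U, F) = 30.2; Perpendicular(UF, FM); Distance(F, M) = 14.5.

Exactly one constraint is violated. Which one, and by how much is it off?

Distance(F, M) = 14.5 — off by 3.80.

B = (0.00, 0.00) ✓; BU at 6.000° ✓; |BU| = 30.80 ✓; ∠BUF = 92.90° ✓; |UF| = 30.20 ✓; ∠(UF, FM) = 90.00° ✓; |FM| = 18.30 ✗.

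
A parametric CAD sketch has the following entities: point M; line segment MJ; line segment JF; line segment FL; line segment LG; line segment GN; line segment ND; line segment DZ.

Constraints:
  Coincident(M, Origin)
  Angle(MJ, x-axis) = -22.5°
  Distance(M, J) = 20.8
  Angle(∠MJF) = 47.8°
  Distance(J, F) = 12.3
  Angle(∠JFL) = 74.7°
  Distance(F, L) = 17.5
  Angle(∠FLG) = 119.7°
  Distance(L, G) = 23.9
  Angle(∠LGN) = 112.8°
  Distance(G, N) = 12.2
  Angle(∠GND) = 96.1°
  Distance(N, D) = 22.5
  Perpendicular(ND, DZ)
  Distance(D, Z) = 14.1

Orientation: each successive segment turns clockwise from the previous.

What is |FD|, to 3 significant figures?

18.9

M is at the origin; MJ runs at -22.5° with length 20.8, so J = (19.2, -7.96). ∠MJF = 47.8° gives JF at -155° from the x-axis; with |JF| = 12.3, F = (8.10, -13.2). ∠JFL = 74.7° gives FL at 100° from the x-axis; with |FL| = 17.5, L = (5.06, 4.02). ∠FLG = 119.7° gives LG at 39.7° from the x-axis; with |LG| = 23.9, G = (23.4, 19.3). ∠LGN = 112.8° gives GN at -27.5° from the x-axis; with |GN| = 12.2, N = (34.3, 13.7). ∠GND = 96.1° gives ND at -111° from the x-axis; with |ND| = 22.5, D = (26.1, -7.30). Then |FD| = |D − F| = 18.9.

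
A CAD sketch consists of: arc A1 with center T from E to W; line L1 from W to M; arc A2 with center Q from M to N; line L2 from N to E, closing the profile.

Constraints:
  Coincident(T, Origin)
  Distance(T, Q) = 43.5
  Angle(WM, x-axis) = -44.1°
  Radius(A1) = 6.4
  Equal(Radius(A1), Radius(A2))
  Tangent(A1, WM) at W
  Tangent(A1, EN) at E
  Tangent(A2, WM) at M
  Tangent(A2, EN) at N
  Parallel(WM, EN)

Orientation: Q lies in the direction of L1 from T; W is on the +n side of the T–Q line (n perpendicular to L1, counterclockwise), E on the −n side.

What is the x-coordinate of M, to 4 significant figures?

35.69

Tangency of A1 to both parallel lines with radius 6.4 puts W and E at T ± 6.4·n: W = (4.454, 4.596), E = (-4.454, -4.596). Equal radii place M and N the same way about Q: M = Q + 6.4·n = (35.69, -25.68), N = Q − 6.4·n = (26.78, -34.87). So M.x = 35.69.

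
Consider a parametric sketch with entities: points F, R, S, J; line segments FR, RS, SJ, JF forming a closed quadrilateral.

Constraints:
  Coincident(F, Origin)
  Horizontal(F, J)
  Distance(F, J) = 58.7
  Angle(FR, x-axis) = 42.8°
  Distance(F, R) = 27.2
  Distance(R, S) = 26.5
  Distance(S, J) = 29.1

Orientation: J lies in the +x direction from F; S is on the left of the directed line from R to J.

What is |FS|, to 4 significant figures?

52.26

Checks: |RS| = 26.50 ✓; |SJ| = 29.10 ✓.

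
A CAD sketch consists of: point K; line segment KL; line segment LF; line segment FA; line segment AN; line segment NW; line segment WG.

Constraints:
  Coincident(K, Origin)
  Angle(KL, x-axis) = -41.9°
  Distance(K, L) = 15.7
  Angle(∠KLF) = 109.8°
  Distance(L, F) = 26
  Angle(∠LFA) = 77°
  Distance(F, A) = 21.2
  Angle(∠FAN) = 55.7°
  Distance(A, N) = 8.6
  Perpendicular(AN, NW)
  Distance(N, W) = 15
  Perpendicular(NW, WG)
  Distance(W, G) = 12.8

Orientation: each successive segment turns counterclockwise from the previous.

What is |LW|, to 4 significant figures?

26.75

∠FAN = 55.7° gives AN at -104.4° from the x-axis; with |AN| = 8.6, N = (18.45, 9.438). The perpendicularity gives NW at right angles to AN, so NW runs at -14.40°; with |NW| = 15.0, W = (32.98, 5.708). Then |LW| = |W − L| = 26.75.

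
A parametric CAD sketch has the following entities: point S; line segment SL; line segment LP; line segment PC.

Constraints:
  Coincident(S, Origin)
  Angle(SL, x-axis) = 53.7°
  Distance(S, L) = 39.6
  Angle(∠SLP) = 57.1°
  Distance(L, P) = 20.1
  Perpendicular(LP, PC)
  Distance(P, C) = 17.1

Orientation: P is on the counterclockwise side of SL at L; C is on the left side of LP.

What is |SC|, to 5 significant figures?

16.210

S is at the origin; SL runs at 53.7° with length 39.6, so L = 39.6·(cos 53.7°, sin 53.7°) = (23.444, 31.915). ∠SLP = 57.1°, so LP runs at 53.7° + (180° − 57.1°) = 176.60° from the x-axis; with |LP| = 20.1, P = L + 20.1·(cos 176.60°, sin 176.60°) = (3.3791, 33.107). LP is perpendicular to PC; with |PC| = 17.1 on the left of LP, C = P + 17.1·(-0.059306, -0.99824) = (2.3650, 16.037). Then |SC| = |C − S| = 16.210.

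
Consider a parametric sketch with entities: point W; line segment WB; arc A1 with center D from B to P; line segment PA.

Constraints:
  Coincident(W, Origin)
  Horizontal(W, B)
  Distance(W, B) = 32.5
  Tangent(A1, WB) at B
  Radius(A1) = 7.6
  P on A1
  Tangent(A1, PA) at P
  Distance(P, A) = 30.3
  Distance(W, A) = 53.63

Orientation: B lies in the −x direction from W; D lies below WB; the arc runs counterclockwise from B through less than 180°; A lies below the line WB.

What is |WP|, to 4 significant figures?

40.92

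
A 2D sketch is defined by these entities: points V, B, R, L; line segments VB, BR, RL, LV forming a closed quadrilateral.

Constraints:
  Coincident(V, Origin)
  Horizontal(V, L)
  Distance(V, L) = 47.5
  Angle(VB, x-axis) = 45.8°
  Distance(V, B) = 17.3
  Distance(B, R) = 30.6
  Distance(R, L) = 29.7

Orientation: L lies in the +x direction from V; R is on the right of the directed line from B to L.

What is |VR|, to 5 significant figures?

27.922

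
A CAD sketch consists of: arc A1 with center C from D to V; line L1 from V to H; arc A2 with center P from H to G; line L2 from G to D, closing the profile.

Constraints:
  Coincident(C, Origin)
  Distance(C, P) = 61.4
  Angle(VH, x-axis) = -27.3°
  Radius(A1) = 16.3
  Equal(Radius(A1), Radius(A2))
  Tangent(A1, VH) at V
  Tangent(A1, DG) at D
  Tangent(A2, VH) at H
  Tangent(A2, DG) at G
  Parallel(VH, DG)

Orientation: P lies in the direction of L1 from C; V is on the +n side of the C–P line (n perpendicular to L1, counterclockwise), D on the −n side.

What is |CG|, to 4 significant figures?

63.53

Tangency of A1 to both parallel lines with radius 16.3 puts V and D at C ± 16.3·n: V = (7.476, 14.48), D = (-7.476, -14.48). Equal radii place H and G the same way about P: H = P + 16.3·n = (62.04, -13.68), G = P − 16.3·n = (47.09, -42.65). Then |CG| = |G − C| = 63.53.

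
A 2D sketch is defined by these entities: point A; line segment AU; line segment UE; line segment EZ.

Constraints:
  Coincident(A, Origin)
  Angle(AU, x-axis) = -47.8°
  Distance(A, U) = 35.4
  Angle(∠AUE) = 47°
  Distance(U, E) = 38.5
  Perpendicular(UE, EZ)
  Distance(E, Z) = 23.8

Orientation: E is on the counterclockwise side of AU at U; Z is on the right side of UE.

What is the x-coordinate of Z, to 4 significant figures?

50.72

A is at the origin; AU runs at -47.8° with length 35.4, so U = 35.4·(cos -47.8°, sin -47.8°) = (23.78, -26.22). ∠AUE = 47.0°, so UE runs at -47.8° + (180° − 47.0°) = 85.20° from the x-axis; with |UE| = 38.5, E = U + 38.5·(cos 85.20°, sin 85.20°) = (27.00, 12.14). UE is perpendicular to EZ; with |EZ| = 23.8 on the right of UE, Z = E + 23.8·(0.9965, -0.08368) = (50.72, 10.15). So Z.x = 50.72.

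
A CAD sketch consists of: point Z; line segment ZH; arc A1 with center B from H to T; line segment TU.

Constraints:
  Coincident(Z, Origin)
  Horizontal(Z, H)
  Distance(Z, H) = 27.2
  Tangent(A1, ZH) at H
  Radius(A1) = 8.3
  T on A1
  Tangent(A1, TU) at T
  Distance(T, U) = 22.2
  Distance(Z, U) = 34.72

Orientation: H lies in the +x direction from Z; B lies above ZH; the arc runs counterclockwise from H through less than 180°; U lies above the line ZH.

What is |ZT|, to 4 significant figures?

36.00

Checks: ∠(BH, HZ) = 90.00° ✓; |BT| = 8.300 ✓; ∠(BT, TU) = 90.00° ✓; |TU| = 22.20 ✓; |ZU| = 34.72 ✓.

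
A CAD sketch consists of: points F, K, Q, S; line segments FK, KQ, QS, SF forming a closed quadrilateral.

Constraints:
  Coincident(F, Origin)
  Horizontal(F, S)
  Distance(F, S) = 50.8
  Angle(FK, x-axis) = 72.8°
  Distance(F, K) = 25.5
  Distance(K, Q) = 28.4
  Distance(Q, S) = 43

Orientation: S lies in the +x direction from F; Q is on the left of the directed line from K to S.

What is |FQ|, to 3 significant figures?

50.3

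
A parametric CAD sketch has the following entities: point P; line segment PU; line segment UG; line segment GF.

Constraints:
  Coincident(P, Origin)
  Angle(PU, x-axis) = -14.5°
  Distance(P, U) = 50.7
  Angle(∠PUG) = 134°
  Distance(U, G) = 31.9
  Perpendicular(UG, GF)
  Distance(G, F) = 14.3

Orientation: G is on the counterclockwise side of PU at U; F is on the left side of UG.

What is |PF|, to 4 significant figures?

70.69

∠PUG = 134.0°, so UG runs at -14.5° + (180° − 134.0°) = 31.50° from the x-axis; with |UG| = 31.9, G = U + 31.9·(cos 31.50°, sin 31.50°) = (76.28, 3.973). UG ⟂ GF; with |GF| = 14.3 on the left of UG, F = G + 14.3·(-0.5225, 0.8526) = (68.81, 16.17). Then |PF| = |F − P| = 70.69.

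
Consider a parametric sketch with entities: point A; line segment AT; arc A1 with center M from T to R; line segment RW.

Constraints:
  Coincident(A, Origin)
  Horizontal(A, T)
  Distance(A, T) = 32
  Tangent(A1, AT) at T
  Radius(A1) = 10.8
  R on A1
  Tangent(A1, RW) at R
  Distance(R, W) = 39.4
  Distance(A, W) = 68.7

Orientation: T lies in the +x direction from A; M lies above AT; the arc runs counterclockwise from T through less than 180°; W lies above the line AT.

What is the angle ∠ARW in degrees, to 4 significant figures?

111.7°

A is at the origin; AT is horizontal with |AT| = 32.0 and T on the +x side, so T = (32.00, 0.000). Since A1 is tangent to AT there, MT ⟂ AT, so M = T + (0, 10.8) = (32.00, 10.80). Since MR ⟂ RW (tangency), |MW| = √(10.8² + 39.4²) = 40.85 regardless of where R sits on A1. So W lies on both circle(A, 68.7) and circle(M, 40.85); the above-AT intersection is W = (49.36, 47.78). R is the foot of the tangent from W: R = (42.64, 8.957).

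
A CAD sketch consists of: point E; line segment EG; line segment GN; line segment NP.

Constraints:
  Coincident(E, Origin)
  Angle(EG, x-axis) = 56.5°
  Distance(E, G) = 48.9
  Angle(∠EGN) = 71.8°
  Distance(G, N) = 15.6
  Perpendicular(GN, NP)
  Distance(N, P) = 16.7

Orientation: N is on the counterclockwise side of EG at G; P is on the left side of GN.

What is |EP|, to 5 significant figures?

29.755

∠EGN = 71.8°, so GN runs at 56.5° + (180° − 71.8°) = 164.70° from the x-axis; with |GN| = 15.6, N = G + 15.6·(cos 164.70°, sin 164.70°) = (11.943, 44.893). GN ⟂ NP; with |NP| = 16.7 on the left of GN, P = N + 16.7·(-0.26387, -0.96456) = (7.5359, 28.785). Then |EP| = |P − E| = 29.755.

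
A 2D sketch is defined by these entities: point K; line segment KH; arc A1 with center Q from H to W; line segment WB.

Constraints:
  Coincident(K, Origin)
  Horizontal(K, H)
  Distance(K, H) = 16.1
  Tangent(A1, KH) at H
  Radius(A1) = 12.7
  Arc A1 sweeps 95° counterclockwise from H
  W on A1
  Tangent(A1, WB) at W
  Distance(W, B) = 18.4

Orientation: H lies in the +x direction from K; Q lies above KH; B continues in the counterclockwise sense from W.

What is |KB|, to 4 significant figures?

42.07

K is at the origin; KH is horizontal with |KH| = 16.1 and H on the +x side, so H = (16.10, 0.000). A1 meets KH tangentially, so QH is at right angles to KH, so Q = H + (0, 12.7) = (16.10, 12.70). On A1, H sits at bearing -90° from Q; a 95° counterclockwise sweep puts W at bearing 5°, so W = Q + 12.7·(cos 5°, sin 5°) = (28.75, 13.81). The tangent condition forces QW to be normal to WB, so WB runs along (−sin 5°, cos 5°); with |WB| = 18.4, B = (27.15, 32.14). Then |KB| = |B − K| = 42.07.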